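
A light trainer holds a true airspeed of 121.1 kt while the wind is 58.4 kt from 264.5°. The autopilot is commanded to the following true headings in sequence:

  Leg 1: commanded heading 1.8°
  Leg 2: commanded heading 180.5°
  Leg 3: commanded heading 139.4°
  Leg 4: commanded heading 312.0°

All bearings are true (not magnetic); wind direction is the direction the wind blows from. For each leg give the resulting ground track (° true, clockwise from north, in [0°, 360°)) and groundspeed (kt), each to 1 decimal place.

Leg 1: track=26.1°, groundspeed=141.0 kt
Leg 2: track=153.7°, groundspeed=128.8 kt
Leg 3: track=122.2°, groundspeed=161.9 kt
Leg 4: track=339.8°, groundspeed=92.3 kt

Leg 1: heading 1.8°; drift +24.3° → track 26.1°, groundspeed 141.0 kt
Leg 2: heading 180.5°; drift -26.8° → track 153.7°, groundspeed 128.8 kt
Leg 3: heading 139.4°; drift -17.2° → track 122.2°, groundspeed 161.9 kt
Leg 4: heading 312.0°; drift +27.8° → track 339.8°, groundspeed 92.3 kt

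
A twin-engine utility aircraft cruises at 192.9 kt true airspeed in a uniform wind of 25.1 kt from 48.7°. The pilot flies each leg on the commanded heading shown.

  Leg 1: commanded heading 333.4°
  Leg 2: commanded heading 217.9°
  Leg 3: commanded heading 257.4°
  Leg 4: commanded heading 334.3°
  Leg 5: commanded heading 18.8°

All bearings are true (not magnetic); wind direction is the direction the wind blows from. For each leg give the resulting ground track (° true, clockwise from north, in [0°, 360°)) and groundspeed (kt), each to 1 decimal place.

Leg 1: track=326.0°, groundspeed=188.1 kt
Leg 2: track=219.1°, groundspeed=217.6 kt
Leg 3: track=254.2°, groundspeed=215.3 kt
Leg 4: track=326.9°, groundspeed=187.7 kt
Leg 5: track=14.6°, groundspeed=171.6 kt

Leg 1: heading 333.4°; drift -7.4° → track 326.0°, groundspeed 188.1 kt
Leg 2: heading 217.9°; drift +1.2° → track 219.1°, groundspeed 217.6 kt
Leg 3: heading 257.4°; drift -3.2° → track 254.2°, groundspeed 215.3 kt
Leg 4: heading 334.3°; drift -7.4° → track 326.9°, groundspeed 187.7 kt
Leg 5: heading 18.8°; drift -4.2° → track 14.6°, groundspeed 171.6 kt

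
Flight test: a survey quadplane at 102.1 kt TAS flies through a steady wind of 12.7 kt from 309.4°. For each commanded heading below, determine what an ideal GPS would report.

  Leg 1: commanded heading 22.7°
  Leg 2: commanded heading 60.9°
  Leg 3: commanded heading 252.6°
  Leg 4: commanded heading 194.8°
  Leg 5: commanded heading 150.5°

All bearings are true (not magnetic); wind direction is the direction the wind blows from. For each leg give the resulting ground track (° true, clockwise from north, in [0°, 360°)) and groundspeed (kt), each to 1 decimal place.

Leg 1: heading 22.7°; drift +7.0° → track 29.7°, groundspeed 99.2 kt
Leg 2: heading 60.9°; drift +6.3° → track 67.2°, groundspeed 107.4 kt
Leg 3: heading 252.6°; drift -6.4° → track 246.2°, groundspeed 95.7 kt
Leg 4: heading 194.8°; drift -6.1° → track 188.7°, groundspeed 108.0 kt
Leg 5: heading 150.5°; drift -2.3° → track 148.2°, groundspeed 114.0 kt

Leg 1: track=29.7°, groundspeed=99.2 kt
Leg 2: track=67.2°, groundspeed=107.4 kt
Leg 3: track=246.2°, groundspeed=95.7 kt
Leg 4: track=188.7°, groundspeed=108.0 kt
Leg 5: track=148.2°, groundspeed=114.0 kt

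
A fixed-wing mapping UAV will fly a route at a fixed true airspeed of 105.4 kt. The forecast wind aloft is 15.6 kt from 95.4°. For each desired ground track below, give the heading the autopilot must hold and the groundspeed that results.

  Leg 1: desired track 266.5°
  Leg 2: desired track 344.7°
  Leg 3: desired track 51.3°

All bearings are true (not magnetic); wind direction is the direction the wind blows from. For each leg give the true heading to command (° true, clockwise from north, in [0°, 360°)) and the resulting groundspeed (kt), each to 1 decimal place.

Leg 1: desired track 266.5°; wind correction -1.3° → command heading 265.2°, groundspeed 120.8 kt
Leg 2: desired track 344.7°; wind correction +8.0° → command heading 352.7°, groundspeed 109.9 kt
Leg 3: desired track 51.3°; wind correction +5.9° → command heading 57.2°, groundspeed 93.6 kt

Leg 1: heading=265.2°, groundspeed=120.8 kt
Leg 2: heading=352.7°, groundspeed=109.9 kt
Leg 3: heading=57.2°, groundspeed=93.6 kt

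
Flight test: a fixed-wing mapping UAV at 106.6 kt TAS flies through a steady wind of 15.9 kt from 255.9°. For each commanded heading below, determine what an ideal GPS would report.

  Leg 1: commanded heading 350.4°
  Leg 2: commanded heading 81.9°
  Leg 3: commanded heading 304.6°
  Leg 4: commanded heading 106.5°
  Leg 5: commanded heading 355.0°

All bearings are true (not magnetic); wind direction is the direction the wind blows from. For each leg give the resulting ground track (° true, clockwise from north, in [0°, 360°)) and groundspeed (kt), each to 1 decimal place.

Leg 1: heading 350.4°; drift +8.4° → track 358.8°, groundspeed 109.0 kt
Leg 2: heading 81.9°; drift -0.8° → track 81.1°, groundspeed 122.4 kt
Leg 3: heading 304.6°; drift +7.1° → track 311.7°, groundspeed 96.8 kt
Leg 4: heading 106.5°; drift -3.8° → track 102.7°, groundspeed 120.6 kt
Leg 5: heading 355.0°; drift +8.2° → track 3.2°, groundspeed 110.2 kt

Leg 1: track=358.8°, groundspeed=109.0 kt
Leg 2: track=81.1°, groundspeed=122.4 kt
Leg 3: track=311.7°, groundspeed=96.8 kt
Leg 4: track=102.7°, groundspeed=120.6 kt
Leg 5: track=3.2°, groundspeed=110.2 kt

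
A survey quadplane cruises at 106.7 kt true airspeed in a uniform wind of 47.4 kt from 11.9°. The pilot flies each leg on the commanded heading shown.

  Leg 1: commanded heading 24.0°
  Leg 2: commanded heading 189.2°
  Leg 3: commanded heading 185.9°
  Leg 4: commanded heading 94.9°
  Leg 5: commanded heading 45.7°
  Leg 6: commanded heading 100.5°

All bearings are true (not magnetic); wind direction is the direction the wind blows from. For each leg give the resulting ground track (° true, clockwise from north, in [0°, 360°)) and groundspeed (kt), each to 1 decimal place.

Leg 1: track=33.3°, groundspeed=61.2 kt
Leg 2: track=190.0°, groundspeed=154.1 kt
Leg 3: track=187.7°, groundspeed=153.9 kt
Leg 4: track=119.9°, groundspeed=111.4 kt
Leg 5: track=67.1°, groundspeed=72.3 kt
Leg 6: track=124.7°, groundspeed=115.7 kt

Leg 1: heading 24.0°; drift +9.3° → track 33.3°, groundspeed 61.2 kt
Leg 2: heading 189.2°; drift +0.8° → track 190.0°, groundspeed 154.1 kt
Leg 3: heading 185.9°; drift +1.8° → track 187.7°, groundspeed 153.9 kt
Leg 4: heading 94.9°; drift +25.0° → track 119.9°, groundspeed 111.4 kt
Leg 5: heading 45.7°; drift +21.4° → track 67.1°, groundspeed 72.3 kt
Leg 6: heading 100.5°; drift +24.2° → track 124.7°, groundspeed 115.7 kt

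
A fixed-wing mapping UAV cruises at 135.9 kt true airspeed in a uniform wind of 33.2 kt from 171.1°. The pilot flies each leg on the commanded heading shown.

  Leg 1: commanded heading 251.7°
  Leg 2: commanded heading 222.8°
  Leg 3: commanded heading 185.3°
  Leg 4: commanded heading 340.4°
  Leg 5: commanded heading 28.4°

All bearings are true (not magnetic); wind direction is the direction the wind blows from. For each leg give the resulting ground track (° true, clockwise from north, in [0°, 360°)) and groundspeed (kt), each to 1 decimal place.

Leg 1: track=265.8°, groundspeed=134.5 kt
Leg 2: track=235.5°, groundspeed=118.2 kt
Leg 3: track=189.8°, groundspeed=104.0 kt
Leg 4: track=342.5°, groundspeed=168.6 kt
Leg 5: track=21.3°, groundspeed=163.6 kt

Leg 1: heading 251.7°; drift +14.1° → track 265.8°, groundspeed 134.5 kt
Leg 2: heading 222.8°; drift +12.7° → track 235.5°, groundspeed 118.2 kt
Leg 3: heading 185.3°; drift +4.5° → track 189.8°, groundspeed 104.0 kt
Leg 4: heading 340.4°; drift +2.1° → track 342.5°, groundspeed 168.6 kt
Leg 5: heading 28.4°; drift -7.1° → track 21.3°, groundspeed 163.6 kt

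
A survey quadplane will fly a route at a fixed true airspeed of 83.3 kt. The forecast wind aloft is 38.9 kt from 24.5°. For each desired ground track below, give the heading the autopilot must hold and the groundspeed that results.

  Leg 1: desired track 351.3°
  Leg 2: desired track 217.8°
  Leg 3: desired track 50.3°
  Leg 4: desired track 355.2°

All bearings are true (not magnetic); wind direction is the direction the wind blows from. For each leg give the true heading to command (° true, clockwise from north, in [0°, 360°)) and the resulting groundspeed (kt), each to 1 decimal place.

Leg 1: heading=6.1°, groundspeed=48.0 kt
Leg 2: heading=224.0°, groundspeed=120.7 kt
Leg 3: heading=38.6°, groundspeed=46.5 kt
Leg 4: heading=8.4°, groundspeed=47.2 kt

Leg 1: desired track 351.3°; wind correction +14.8° → command heading 6.1°, groundspeed 48.0 kt
Leg 2: desired track 217.8°; wind correction +6.2° → command heading 224.0°, groundspeed 120.7 kt
Leg 3: desired track 50.3°; wind correction -11.7° → command heading 38.6°, groundspeed 46.5 kt
Leg 4: desired track 355.2°; wind correction +13.2° → command heading 8.4°, groundspeed 47.2 kt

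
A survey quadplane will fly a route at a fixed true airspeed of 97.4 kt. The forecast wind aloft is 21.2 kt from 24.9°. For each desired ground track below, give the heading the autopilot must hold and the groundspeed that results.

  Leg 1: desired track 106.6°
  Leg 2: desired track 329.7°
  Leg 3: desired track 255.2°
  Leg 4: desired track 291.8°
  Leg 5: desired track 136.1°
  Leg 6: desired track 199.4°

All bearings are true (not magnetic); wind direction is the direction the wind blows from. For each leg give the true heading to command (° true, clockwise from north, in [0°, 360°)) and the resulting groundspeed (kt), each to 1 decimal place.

Leg 1: desired track 106.6°; wind correction -12.4° → command heading 94.2°, groundspeed 92.1 kt
Leg 2: desired track 329.7°; wind correction +10.3° → command heading 340.0°, groundspeed 83.7 kt
Leg 3: desired track 255.2°; wind correction +9.6° → command heading 264.8°, groundspeed 109.6 kt
Leg 4: desired track 291.8°; wind correction +12.6° → command heading 304.4°, groundspeed 96.2 kt
Leg 5: desired track 136.1°; wind correction -11.7° → command heading 124.4°, groundspeed 103.0 kt
Leg 6: desired track 199.4°; wind correction -1.2° → command heading 198.2°, groundspeed 118.5 kt

Leg 1: heading=94.2°, groundspeed=92.1 kt
Leg 2: heading=340.0°, groundspeed=83.7 kt
Leg 3: heading=264.8°, groundspeed=109.6 kt
Leg 4: heading=304.4°, groundspeed=96.2 kt
Leg 5: heading=124.4°, groundspeed=103.0 kt
Leg 6: heading=198.2°, groundspeed=118.5 kt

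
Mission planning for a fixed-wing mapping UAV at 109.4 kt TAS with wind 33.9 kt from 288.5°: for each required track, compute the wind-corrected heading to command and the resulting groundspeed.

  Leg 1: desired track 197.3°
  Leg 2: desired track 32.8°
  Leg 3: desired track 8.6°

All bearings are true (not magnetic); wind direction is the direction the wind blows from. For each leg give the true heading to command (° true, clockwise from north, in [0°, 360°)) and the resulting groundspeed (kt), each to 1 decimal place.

Leg 1: heading=215.3°, groundspeed=104.7 kt
Leg 2: heading=15.3°, groundspeed=112.7 kt
Leg 3: heading=350.8°, groundspeed=98.3 kt

Leg 1: desired track 197.3°; wind correction +18.0° → command heading 215.3°, groundspeed 104.7 kt
Leg 2: desired track 32.8°; wind correction -17.5° → command heading 15.3°, groundspeed 112.7 kt
Leg 3: desired track 8.6°; wind correction -17.8° → command heading 350.8°, groundspeed 98.3 kt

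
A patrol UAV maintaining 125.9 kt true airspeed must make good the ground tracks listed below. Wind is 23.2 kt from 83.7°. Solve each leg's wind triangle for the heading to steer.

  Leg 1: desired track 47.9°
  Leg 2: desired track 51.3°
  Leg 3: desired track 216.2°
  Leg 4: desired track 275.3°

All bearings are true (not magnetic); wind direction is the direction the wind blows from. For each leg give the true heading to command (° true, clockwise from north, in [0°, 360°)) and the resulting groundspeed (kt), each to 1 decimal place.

Leg 1: desired track 47.9°; wind correction +6.2° → command heading 54.1°, groundspeed 106.3 kt
Leg 2: desired track 51.3°; wind correction +5.7° → command heading 57.0°, groundspeed 105.7 kt
Leg 3: desired track 216.2°; wind correction -7.8° → command heading 208.4°, groundspeed 140.4 kt
Leg 4: desired track 275.3°; wind correction +2.1° → command heading 277.4°, groundspeed 148.5 kt

Leg 1: heading=54.1°, groundspeed=106.3 kt
Leg 2: heading=57.0°, groundspeed=105.7 kt
Leg 3: heading=208.4°, groundspeed=140.4 kt
Leg 4: heading=277.4°, groundspeed=148.5 kt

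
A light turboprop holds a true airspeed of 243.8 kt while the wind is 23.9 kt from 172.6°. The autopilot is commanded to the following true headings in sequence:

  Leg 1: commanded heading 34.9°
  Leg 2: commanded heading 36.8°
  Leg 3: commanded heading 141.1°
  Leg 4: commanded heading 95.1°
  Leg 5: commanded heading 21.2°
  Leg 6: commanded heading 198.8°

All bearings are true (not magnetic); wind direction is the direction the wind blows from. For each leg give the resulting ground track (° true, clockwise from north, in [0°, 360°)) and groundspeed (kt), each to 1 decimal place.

Leg 1: track=31.4°, groundspeed=262.0 kt
Leg 2: track=33.1°, groundspeed=261.5 kt
Leg 3: track=137.9°, groundspeed=223.8 kt
Leg 4: track=89.5°, groundspeed=239.8 kt
Leg 5: track=18.7°, groundspeed=265.0 kt
Leg 6: track=201.5°, groundspeed=222.6 kt

Leg 1: heading 34.9°; drift -3.5° → track 31.4°, groundspeed 262.0 kt
Leg 2: heading 36.8°; drift -3.7° → track 33.1°, groundspeed 261.5 kt
Leg 3: heading 141.1°; drift -3.2° → track 137.9°, groundspeed 223.8 kt
Leg 4: heading 95.1°; drift -5.6° → track 89.5°, groundspeed 239.8 kt
Leg 5: heading 21.2°; drift -2.5° → track 18.7°, groundspeed 265.0 kt
Leg 6: heading 198.8°; drift +2.7° → track 201.5°, groundspeed 222.6 kt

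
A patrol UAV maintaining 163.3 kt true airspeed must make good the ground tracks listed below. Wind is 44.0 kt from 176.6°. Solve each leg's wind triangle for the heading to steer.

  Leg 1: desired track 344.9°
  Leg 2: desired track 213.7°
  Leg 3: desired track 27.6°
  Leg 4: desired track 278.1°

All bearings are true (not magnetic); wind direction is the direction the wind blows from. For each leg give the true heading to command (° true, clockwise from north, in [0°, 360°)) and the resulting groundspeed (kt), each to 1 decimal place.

Leg 1: desired track 344.9°; wind correction -3.1° → command heading 341.8°, groundspeed 206.1 kt
Leg 2: desired track 213.7°; wind correction -9.4° → command heading 204.3°, groundspeed 126.0 kt
Leg 3: desired track 27.6°; wind correction +8.0° → command heading 35.6°, groundspeed 199.4 kt
Leg 4: desired track 278.1°; wind correction -15.3° → command heading 262.8°, groundspeed 166.3 kt

Leg 1: heading=341.8°, groundspeed=206.1 kt
Leg 2: heading=204.3°, groundspeed=126.0 kt
Leg 3: heading=35.6°, groundspeed=199.4 kt
Leg 4: heading=262.8°, groundspeed=166.3 kt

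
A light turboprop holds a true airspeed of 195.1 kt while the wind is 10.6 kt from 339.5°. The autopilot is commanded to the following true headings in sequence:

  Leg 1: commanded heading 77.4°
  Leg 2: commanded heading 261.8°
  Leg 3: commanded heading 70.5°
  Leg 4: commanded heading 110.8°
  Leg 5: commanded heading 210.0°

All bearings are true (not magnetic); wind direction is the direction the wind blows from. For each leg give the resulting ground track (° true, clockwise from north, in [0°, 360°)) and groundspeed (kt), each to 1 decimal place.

Leg 1: heading 77.4°; drift +3.1° → track 80.5°, groundspeed 196.8 kt
Leg 2: heading 261.8°; drift -3.1° → track 258.7°, groundspeed 193.1 kt
Leg 3: heading 70.5°; drift +3.1° → track 73.6°, groundspeed 195.6 kt
Leg 4: heading 110.8°; drift +2.3° → track 113.1°, groundspeed 202.3 kt
Leg 5: heading 210.0°; drift -2.3° → track 207.7°, groundspeed 202.0 kt

Leg 1: track=80.5°, groundspeed=196.8 kt
Leg 2: track=258.7°, groundspeed=193.1 kt
Leg 3: track=73.6°, groundspeed=195.6 kt
Leg 4: track=113.1°, groundspeed=202.3 kt
Leg 5: track=207.7°, groundspeed=202.0 kt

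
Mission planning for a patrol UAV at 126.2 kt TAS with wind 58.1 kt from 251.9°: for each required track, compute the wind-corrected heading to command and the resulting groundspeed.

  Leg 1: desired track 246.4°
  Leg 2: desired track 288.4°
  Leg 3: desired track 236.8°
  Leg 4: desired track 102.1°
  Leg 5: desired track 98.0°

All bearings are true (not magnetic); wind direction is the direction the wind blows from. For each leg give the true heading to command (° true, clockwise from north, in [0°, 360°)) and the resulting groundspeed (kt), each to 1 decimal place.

Leg 1: heading=248.9°, groundspeed=68.2 kt
Leg 2: heading=272.5°, groundspeed=74.7 kt
Leg 3: heading=243.7°, groundspeed=69.2 kt
Leg 4: heading=115.5°, groundspeed=173.0 kt
Leg 5: heading=109.7°, groundspeed=175.8 kt

Leg 1: desired track 246.4°; wind correction +2.5° → command heading 248.9°, groundspeed 68.2 kt
Leg 2: desired track 288.4°; wind correction -15.9° → command heading 272.5°, groundspeed 74.7 kt
Leg 3: desired track 236.8°; wind correction +6.9° → command heading 243.7°, groundspeed 69.2 kt
Leg 4: desired track 102.1°; wind correction +13.4° → command heading 115.5°, groundspeed 173.0 kt
Leg 5: desired track 98.0°; wind correction +11.7° → command heading 109.7°, groundspeed 175.8 kt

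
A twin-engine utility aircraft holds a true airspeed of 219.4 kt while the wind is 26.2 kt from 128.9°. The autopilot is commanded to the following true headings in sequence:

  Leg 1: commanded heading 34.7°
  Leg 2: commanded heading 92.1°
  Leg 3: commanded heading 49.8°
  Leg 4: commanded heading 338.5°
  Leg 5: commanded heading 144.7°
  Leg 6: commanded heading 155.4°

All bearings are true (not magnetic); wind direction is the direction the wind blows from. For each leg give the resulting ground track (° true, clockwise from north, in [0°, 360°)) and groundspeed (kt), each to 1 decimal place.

Leg 1: heading 34.7°; drift -6.7° → track 28.0°, groundspeed 222.9 kt
Leg 2: heading 92.1°; drift -4.5° → track 87.6°, groundspeed 199.0 kt
Leg 3: heading 49.8°; drift -6.8° → track 43.0°, groundspeed 216.0 kt
Leg 4: heading 338.5°; drift -3.1° → track 335.4°, groundspeed 242.5 kt
Leg 5: heading 144.7°; drift +2.1° → track 146.8°, groundspeed 194.3 kt
Leg 6: heading 155.4°; drift +3.4° → track 158.8°, groundspeed 196.3 kt

Leg 1: track=28.0°, groundspeed=222.9 kt
Leg 2: track=87.6°, groundspeed=199.0 kt
Leg 3: track=43.0°, groundspeed=216.0 kt
Leg 4: track=335.4°, groundspeed=242.5 kt
Leg 5: track=146.8°, groundspeed=194.3 kt
Leg 6: track=158.8°, groundspeed=196.3 kt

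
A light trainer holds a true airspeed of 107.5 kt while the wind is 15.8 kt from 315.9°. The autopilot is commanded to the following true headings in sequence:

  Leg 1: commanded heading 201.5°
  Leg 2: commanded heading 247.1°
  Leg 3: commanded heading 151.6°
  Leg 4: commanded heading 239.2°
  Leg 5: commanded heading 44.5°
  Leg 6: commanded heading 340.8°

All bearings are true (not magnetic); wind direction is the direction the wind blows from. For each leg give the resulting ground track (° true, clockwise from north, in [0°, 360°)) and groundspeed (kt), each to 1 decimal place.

Leg 1: heading 201.5°; drift -7.2° → track 194.3°, groundspeed 114.9 kt
Leg 2: heading 247.1°; drift -8.2° → track 238.9°, groundspeed 102.8 kt
Leg 3: heading 151.6°; drift -2.0° → track 149.6°, groundspeed 122.8 kt
Leg 4: heading 239.2°; drift -8.4° → track 230.8°, groundspeed 105.0 kt
Leg 5: heading 44.5°; drift +8.4° → track 52.9°, groundspeed 108.3 kt
Leg 6: heading 340.8°; drift +4.1° → track 344.9°, groundspeed 93.4 kt

Leg 1: track=194.3°, groundspeed=114.9 kt
Leg 2: track=238.9°, groundspeed=102.8 kt
Leg 3: track=149.6°, groundspeed=122.8 kt
Leg 4: track=230.8°, groundspeed=105.0 kt
Leg 5: track=52.9°, groundspeed=108.3 kt
Leg 6: track=344.9°, groundspeed=93.4 kt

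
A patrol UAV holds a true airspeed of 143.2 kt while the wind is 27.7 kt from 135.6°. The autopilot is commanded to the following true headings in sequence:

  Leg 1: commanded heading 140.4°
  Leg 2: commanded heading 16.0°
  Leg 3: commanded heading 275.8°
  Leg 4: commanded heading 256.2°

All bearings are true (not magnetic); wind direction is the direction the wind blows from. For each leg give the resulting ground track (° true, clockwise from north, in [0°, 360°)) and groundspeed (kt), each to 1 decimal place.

Leg 1: track=141.5°, groundspeed=115.6 kt
Leg 2: track=7.3°, groundspeed=158.7 kt
Leg 3: track=282.0°, groundspeed=165.4 kt
Leg 4: track=264.8°, groundspeed=159.1 kt

Leg 1: heading 140.4°; drift +1.1° → track 141.5°, groundspeed 115.6 kt
Leg 2: heading 16.0°; drift -8.7° → track 7.3°, groundspeed 158.7 kt
Leg 3: heading 275.8°; drift +6.2° → track 282.0°, groundspeed 165.4 kt
Leg 4: heading 256.2°; drift +8.6° → track 264.8°, groundspeed 159.1 kt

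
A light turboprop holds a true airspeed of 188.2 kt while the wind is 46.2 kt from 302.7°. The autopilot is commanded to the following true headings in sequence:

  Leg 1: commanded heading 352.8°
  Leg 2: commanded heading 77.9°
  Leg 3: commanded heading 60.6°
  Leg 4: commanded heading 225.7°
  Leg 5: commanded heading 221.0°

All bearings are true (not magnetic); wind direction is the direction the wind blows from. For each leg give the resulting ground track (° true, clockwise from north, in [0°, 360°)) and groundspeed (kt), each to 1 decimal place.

Leg 1: heading 352.8°; drift +12.6° → track 5.4°, groundspeed 162.5 kt
Leg 2: heading 77.9°; drift +8.4° → track 86.3°, groundspeed 223.4 kt
Leg 3: heading 60.6°; drift +11.0° → track 71.6°, groundspeed 213.8 kt
Leg 4: heading 225.7°; drift -14.2° → track 211.5°, groundspeed 183.4 kt
Leg 5: heading 221.0°; drift -14.1° → track 206.9°, groundspeed 187.2 kt

Leg 1: track=5.4°, groundspeed=162.5 kt
Leg 2: track=86.3°, groundspeed=223.4 kt
Leg 3: track=71.6°, groundspeed=213.8 kt
Leg 4: track=211.5°, groundspeed=183.4 kt
Leg 5: track=206.9°, groundspeed=187.2 kt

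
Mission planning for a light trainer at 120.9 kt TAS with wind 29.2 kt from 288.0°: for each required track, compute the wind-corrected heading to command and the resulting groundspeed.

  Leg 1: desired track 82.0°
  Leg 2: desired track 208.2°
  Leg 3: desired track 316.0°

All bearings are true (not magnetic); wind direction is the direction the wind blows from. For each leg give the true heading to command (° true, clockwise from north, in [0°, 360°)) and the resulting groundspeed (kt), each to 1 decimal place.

Leg 1: heading=75.9°, groundspeed=146.5 kt
Leg 2: heading=222.0°, groundspeed=112.3 kt
Leg 3: heading=309.5°, groundspeed=94.3 kt

Leg 1: desired track 82.0°; wind correction -6.1° → command heading 75.9°, groundspeed 146.5 kt
Leg 2: desired track 208.2°; wind correction +13.8° → command heading 222.0°, groundspeed 112.3 kt
Leg 3: desired track 316.0°; wind correction -6.5° → command heading 309.5°, groundspeed 94.3 kt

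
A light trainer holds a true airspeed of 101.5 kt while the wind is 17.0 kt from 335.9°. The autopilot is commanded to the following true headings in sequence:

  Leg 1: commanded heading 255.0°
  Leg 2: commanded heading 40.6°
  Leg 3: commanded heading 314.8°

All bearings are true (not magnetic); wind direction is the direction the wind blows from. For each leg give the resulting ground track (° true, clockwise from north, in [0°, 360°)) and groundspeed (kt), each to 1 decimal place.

Leg 1: heading 255.0°; drift -9.6° → track 245.4°, groundspeed 100.2 kt
Leg 2: heading 40.6°; drift +9.3° → track 49.9°, groundspeed 95.5 kt
Leg 3: heading 314.8°; drift -4.1° → track 310.7°, groundspeed 85.9 kt

Leg 1: track=245.4°, groundspeed=100.2 kt
Leg 2: track=49.9°, groundspeed=95.5 kt
Leg 3: track=310.7°, groundspeed=85.9 kt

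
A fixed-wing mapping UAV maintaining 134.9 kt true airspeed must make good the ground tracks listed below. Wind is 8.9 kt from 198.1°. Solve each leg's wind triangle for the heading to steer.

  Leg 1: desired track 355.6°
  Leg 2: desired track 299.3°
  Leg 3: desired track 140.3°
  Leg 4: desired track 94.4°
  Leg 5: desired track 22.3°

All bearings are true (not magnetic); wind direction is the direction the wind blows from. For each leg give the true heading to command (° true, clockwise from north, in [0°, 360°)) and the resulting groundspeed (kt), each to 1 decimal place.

Leg 1: desired track 355.6°; wind correction -1.4° → command heading 354.2°, groundspeed 143.1 kt
Leg 2: desired track 299.3°; wind correction -3.7° → command heading 295.6°, groundspeed 136.3 kt
Leg 3: desired track 140.3°; wind correction +3.2° → command heading 143.5°, groundspeed 129.9 kt
Leg 4: desired track 94.4°; wind correction +3.7° → command heading 98.1°, groundspeed 136.7 kt
Leg 5: desired track 22.3°; wind correction +0.3° → command heading 22.6°, groundspeed 143.8 kt

Leg 1: heading=354.2°, groundspeed=143.1 kt
Leg 2: heading=295.6°, groundspeed=136.3 kt
Leg 3: heading=143.5°, groundspeed=129.9 kt
Leg 4: heading=98.1°, groundspeed=136.7 kt
Leg 5: heading=22.6°, groundspeed=143.8 kt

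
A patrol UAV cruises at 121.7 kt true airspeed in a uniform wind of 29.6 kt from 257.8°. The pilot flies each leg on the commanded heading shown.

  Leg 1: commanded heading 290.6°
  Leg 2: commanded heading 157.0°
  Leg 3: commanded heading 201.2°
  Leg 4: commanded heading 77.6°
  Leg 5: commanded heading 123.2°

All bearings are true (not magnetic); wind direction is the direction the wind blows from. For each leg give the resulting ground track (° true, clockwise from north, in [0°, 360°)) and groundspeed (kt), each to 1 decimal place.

Leg 1: heading 290.6°; drift +9.4° → track 300.0°, groundspeed 98.1 kt
Leg 2: heading 157.0°; drift -12.9° → track 144.1°, groundspeed 130.5 kt
Leg 3: heading 201.2°; drift -13.2° → track 188.0°, groundspeed 108.3 kt
Leg 4: heading 77.6°; drift +0.0° → track 77.6°, groundspeed 151.3 kt
Leg 5: heading 123.2°; drift -8.4° → track 114.8°, groundspeed 144.0 kt

Leg 1: track=300.0°, groundspeed=98.1 kt
Leg 2: track=144.1°, groundspeed=130.5 kt
Leg 3: track=188.0°, groundspeed=108.3 kt
Leg 4: track=77.6°, groundspeed=151.3 kt
Leg 5: track=114.8°, groundspeed=144.0 kt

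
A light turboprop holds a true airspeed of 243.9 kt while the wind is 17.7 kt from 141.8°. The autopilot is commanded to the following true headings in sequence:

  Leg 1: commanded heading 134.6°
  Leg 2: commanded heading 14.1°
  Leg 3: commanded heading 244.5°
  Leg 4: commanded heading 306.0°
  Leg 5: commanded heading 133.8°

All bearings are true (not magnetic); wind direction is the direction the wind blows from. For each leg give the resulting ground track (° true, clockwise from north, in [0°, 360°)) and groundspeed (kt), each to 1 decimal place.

Leg 1: track=134.0°, groundspeed=226.4 kt
Leg 2: track=11.0°, groundspeed=255.1 kt
Leg 3: track=248.5°, groundspeed=248.4 kt
Leg 4: track=307.1°, groundspeed=261.0 kt
Leg 5: track=133.2°, groundspeed=226.4 kt

Leg 1: heading 134.6°; drift -0.6° → track 134.0°, groundspeed 226.4 kt
Leg 2: heading 14.1°; drift -3.1° → track 11.0°, groundspeed 255.1 kt
Leg 3: heading 244.5°; drift +4.0° → track 248.5°, groundspeed 248.4 kt
Leg 4: heading 306.0°; drift +1.1° → track 307.1°, groundspeed 261.0 kt
Leg 5: heading 133.8°; drift -0.6° → track 133.2°, groundspeed 226.4 kt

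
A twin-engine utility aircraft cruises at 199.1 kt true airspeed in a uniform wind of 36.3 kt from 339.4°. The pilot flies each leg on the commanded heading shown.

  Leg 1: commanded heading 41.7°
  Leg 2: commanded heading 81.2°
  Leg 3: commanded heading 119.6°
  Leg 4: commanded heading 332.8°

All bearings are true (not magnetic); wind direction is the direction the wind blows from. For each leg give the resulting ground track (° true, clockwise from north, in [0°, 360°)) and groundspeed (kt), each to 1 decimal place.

Leg 1: track=51.7°, groundspeed=185.0 kt
Leg 2: track=91.0°, groundspeed=209.6 kt
Leg 3: track=125.4°, groundspeed=228.2 kt
Leg 4: track=331.3°, groundspeed=163.1 kt

Leg 1: heading 41.7°; drift +10.0° → track 51.7°, groundspeed 185.0 kt
Leg 2: heading 81.2°; drift +9.8° → track 91.0°, groundspeed 209.6 kt
Leg 3: heading 119.6°; drift +5.8° → track 125.4°, groundspeed 228.2 kt
Leg 4: heading 332.8°; drift -1.5° → track 331.3°, groundspeed 163.1 kt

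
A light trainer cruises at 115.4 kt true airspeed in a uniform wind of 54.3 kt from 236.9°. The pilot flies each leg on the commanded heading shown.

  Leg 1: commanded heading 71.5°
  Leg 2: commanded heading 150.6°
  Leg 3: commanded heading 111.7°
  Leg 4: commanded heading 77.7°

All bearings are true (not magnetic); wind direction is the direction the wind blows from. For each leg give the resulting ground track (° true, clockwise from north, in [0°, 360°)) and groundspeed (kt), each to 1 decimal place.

Leg 1: heading 71.5°; drift -4.7° → track 66.8°, groundspeed 168.5 kt
Leg 2: heading 150.6°; drift -25.8° → track 124.8°, groundspeed 124.3 kt
Leg 3: heading 111.7°; drift -16.8° → track 94.9°, groundspeed 153.3 kt
Leg 4: heading 77.7°; drift -6.6° → track 71.1°, groundspeed 167.3 kt

Leg 1: track=66.8°, groundspeed=168.5 kt
Leg 2: track=124.8°, groundspeed=124.3 kt
Leg 3: track=94.9°, groundspeed=153.3 kt
Leg 4: track=71.1°, groundspeed=167.3 kt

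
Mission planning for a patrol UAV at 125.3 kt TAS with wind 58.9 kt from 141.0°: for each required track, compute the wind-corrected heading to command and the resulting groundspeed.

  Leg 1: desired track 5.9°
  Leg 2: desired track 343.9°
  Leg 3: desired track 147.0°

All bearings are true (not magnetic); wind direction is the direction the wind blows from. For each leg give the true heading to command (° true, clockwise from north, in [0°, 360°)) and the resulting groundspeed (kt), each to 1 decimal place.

Leg 1: desired track 5.9°; wind correction +19.4° → command heading 25.3°, groundspeed 159.9 kt
Leg 2: desired track 343.9°; wind correction +10.5° → command heading 354.4°, groundspeed 177.4 kt
Leg 3: desired track 147.0°; wind correction -2.8° → command heading 144.2°, groundspeed 66.6 kt

Leg 1: heading=25.3°, groundspeed=159.9 kt
Leg 2: heading=354.4°, groundspeed=177.4 kt
Leg 3: heading=144.2°, groundspeed=66.6 kt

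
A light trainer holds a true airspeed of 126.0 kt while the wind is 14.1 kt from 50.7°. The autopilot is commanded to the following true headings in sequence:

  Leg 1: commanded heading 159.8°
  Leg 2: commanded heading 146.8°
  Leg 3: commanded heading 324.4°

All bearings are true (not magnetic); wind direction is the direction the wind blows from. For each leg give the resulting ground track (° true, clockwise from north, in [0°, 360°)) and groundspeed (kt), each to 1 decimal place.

Leg 1: track=165.6°, groundspeed=131.3 kt
Leg 2: track=153.1°, groundspeed=128.3 kt
Leg 3: track=318.0°, groundspeed=125.9 kt

Leg 1: heading 159.8°; drift +5.8° → track 165.6°, groundspeed 131.3 kt
Leg 2: heading 146.8°; drift +6.3° → track 153.1°, groundspeed 128.3 kt
Leg 3: heading 324.4°; drift -6.4° → track 318.0°, groundspeed 125.9 kt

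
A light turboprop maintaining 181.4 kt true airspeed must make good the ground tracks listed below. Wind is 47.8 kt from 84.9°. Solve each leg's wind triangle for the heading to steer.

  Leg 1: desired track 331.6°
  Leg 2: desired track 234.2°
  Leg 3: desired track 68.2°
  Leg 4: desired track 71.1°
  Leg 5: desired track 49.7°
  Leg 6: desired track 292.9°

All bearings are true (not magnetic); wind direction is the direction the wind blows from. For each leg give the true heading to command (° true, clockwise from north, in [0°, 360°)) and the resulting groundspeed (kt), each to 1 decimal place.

Leg 1: desired track 331.6°; wind correction +14.0° → command heading 345.6°, groundspeed 194.9 kt
Leg 2: desired track 234.2°; wind correction -7.7° → command heading 226.5°, groundspeed 220.9 kt
Leg 3: desired track 68.2°; wind correction +4.3° → command heading 72.5°, groundspeed 135.1 kt
Leg 4: desired track 71.1°; wind correction +3.6° → command heading 74.7°, groundspeed 134.6 kt
Leg 5: desired track 49.7°; wind correction +8.7° → command heading 58.4°, groundspeed 140.2 kt
Leg 6: desired track 292.9°; wind correction +7.1° → command heading 300.0°, groundspeed 222.2 kt

Leg 1: heading=345.6°, groundspeed=194.9 kt
Leg 2: heading=226.5°, groundspeed=220.9 kt
Leg 3: heading=72.5°, groundspeed=135.1 kt
Leg 4: heading=74.7°, groundspeed=134.6 kt
Leg 5: heading=58.4°, groundspeed=140.2 kt
Leg 6: heading=300.0°, groundspeed=222.2 kt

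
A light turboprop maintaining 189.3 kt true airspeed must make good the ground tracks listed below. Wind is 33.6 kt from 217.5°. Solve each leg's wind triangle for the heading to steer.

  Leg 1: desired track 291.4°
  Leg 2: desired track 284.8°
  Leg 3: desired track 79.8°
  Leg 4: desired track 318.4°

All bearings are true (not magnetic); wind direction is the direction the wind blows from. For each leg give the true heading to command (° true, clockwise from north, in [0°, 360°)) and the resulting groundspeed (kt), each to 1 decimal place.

Leg 1: desired track 291.4°; wind correction -9.8° → command heading 281.6°, groundspeed 177.2 kt
Leg 2: desired track 284.8°; wind correction -9.4° → command heading 275.4°, groundspeed 173.8 kt
Leg 3: desired track 79.8°; wind correction +6.9° → command heading 86.7°, groundspeed 212.8 kt
Leg 4: desired track 318.4°; wind correction -10.0° → command heading 308.4°, groundspeed 192.8 kt

Leg 1: heading=281.6°, groundspeed=177.2 kt
Leg 2: heading=275.4°, groundspeed=173.8 kt
Leg 3: heading=86.7°, groundspeed=212.8 kt
Leg 4: heading=308.4°, groundspeed=192.8 kt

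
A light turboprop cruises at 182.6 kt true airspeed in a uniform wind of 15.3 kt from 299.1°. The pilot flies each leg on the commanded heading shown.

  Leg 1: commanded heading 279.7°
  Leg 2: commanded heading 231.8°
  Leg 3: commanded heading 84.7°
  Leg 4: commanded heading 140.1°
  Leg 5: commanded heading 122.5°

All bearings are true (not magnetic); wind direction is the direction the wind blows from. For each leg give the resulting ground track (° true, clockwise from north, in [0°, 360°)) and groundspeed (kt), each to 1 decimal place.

Leg 1: track=278.0°, groundspeed=168.2 kt
Leg 2: track=227.2°, groundspeed=177.3 kt
Leg 3: track=87.2°, groundspeed=195.4 kt
Leg 4: track=138.5°, groundspeed=197.0 kt
Leg 5: track=122.2°, groundspeed=197.9 kt

Leg 1: heading 279.7°; drift -1.7° → track 278.0°, groundspeed 168.2 kt
Leg 2: heading 231.8°; drift -4.6° → track 227.2°, groundspeed 177.3 kt
Leg 3: heading 84.7°; drift +2.5° → track 87.2°, groundspeed 195.4 kt
Leg 4: heading 140.1°; drift -1.6° → track 138.5°, groundspeed 197.0 kt
Leg 5: heading 122.5°; drift -0.3° → track 122.2°, groundspeed 197.9 kt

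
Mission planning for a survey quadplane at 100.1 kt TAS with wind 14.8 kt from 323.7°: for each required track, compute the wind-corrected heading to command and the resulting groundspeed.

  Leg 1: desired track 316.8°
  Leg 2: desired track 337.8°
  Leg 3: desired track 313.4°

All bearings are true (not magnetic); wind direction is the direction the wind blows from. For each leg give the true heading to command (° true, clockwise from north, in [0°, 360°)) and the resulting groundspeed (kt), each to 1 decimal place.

Leg 1: heading=317.8°, groundspeed=85.4 kt
Leg 2: heading=335.7°, groundspeed=85.7 kt
Leg 3: heading=314.9°, groundspeed=85.5 kt

Leg 1: desired track 316.8°; wind correction +1.0° → command heading 317.8°, groundspeed 85.4 kt
Leg 2: desired track 337.8°; wind correction -2.1° → command heading 335.7°, groundspeed 85.7 kt
Leg 3: desired track 313.4°; wind correction +1.5° → command heading 314.9°, groundspeed 85.5 kt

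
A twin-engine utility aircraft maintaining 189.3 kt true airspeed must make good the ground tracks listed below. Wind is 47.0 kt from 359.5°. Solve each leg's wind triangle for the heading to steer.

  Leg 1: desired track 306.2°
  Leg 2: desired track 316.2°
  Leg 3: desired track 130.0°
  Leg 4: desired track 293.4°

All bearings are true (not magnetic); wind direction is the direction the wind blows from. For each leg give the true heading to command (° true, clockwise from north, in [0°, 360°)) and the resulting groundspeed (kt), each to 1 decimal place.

Leg 1: heading=317.7°, groundspeed=157.4 kt
Leg 2: heading=326.0°, groundspeed=152.3 kt
Leg 3: heading=119.1°, groundspeed=216.4 kt
Leg 4: heading=306.5°, groundspeed=165.3 kt

Leg 1: desired track 306.2°; wind correction +11.5° → command heading 317.7°, groundspeed 157.4 kt
Leg 2: desired track 316.2°; wind correction +9.8° → command heading 326.0°, groundspeed 152.3 kt
Leg 3: desired track 130.0°; wind correction -10.9° → command heading 119.1°, groundspeed 216.4 kt
Leg 4: desired track 293.4°; wind correction +13.1° → command heading 306.5°, groundspeed 165.3 kt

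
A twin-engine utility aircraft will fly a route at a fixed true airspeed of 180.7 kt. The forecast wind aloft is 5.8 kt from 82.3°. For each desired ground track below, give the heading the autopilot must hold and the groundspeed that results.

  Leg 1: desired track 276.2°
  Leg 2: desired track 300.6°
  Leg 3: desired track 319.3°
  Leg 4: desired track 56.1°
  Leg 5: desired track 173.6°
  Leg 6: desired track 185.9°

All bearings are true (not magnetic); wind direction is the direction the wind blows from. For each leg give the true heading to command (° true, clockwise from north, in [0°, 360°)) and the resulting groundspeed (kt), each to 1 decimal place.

Leg 1: desired track 276.2°; wind correction +0.4° → command heading 276.6°, groundspeed 186.3 kt
Leg 2: desired track 300.6°; wind correction +1.1° → command heading 301.7°, groundspeed 185.2 kt
Leg 3: desired track 319.3°; wind correction +1.5° → command heading 320.8°, groundspeed 183.8 kt
Leg 4: desired track 56.1°; wind correction +0.8° → command heading 56.9°, groundspeed 175.5 kt
Leg 5: desired track 173.6°; wind correction -1.8° → command heading 171.8°, groundspeed 180.7 kt
Leg 6: desired track 185.9°; wind correction -1.8° → command heading 184.1°, groundspeed 182.0 kt

Leg 1: heading=276.6°, groundspeed=186.3 kt
Leg 2: heading=301.7°, groundspeed=185.2 kt
Leg 3: heading=320.8°, groundspeed=183.8 kt
Leg 4: heading=56.9°, groundspeed=175.5 kt
Leg 5: heading=171.8°, groundspeed=180.7 kt
Leg 6: heading=184.1°, groundspeed=182.0 kt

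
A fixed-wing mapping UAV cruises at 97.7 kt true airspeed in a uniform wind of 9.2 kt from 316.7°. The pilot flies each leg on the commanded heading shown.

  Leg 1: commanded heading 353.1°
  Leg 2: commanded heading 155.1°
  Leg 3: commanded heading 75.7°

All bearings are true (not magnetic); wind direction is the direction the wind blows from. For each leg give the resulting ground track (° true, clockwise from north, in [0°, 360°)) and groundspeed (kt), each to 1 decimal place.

Leg 1: track=356.6°, groundspeed=90.5 kt
Leg 2: track=153.5°, groundspeed=106.5 kt
Leg 3: track=80.2°, groundspeed=102.5 kt

Leg 1: heading 353.1°; drift +3.5° → track 356.6°, groundspeed 90.5 kt
Leg 2: heading 155.1°; drift -1.6° → track 153.5°, groundspeed 106.5 kt
Leg 3: heading 75.7°; drift +4.5° → track 80.2°, groundspeed 102.5 kt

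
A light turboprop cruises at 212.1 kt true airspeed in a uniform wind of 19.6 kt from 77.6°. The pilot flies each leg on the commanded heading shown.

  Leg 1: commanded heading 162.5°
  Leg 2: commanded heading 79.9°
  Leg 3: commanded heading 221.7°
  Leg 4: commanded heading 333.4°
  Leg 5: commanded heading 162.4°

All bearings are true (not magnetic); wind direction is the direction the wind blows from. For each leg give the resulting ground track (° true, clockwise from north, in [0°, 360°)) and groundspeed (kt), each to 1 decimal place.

Leg 1: heading 162.5°; drift +5.3° → track 167.8°, groundspeed 211.3 kt
Leg 2: heading 79.9°; drift +0.2° → track 80.1°, groundspeed 192.5 kt
Leg 3: heading 221.7°; drift +2.9° → track 224.6°, groundspeed 228.3 kt
Leg 4: heading 333.4°; drift -5.0° → track 328.4°, groundspeed 217.7 kt
Leg 5: heading 162.4°; drift +5.3° → track 167.7°, groundspeed 211.2 kt

Leg 1: track=167.8°, groundspeed=211.3 kt
Leg 2: track=80.1°, groundspeed=192.5 kt
Leg 3: track=224.6°, groundspeed=228.3 kt
Leg 4: track=328.4°, groundspeed=217.7 kt
Leg 5: track=167.7°, groundspeed=211.2 kt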